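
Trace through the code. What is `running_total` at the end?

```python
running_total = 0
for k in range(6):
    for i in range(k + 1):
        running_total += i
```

Let's trace through this code step by step.

Initialize: running_total = 0
Entering loop: for k in range(6):

After execution: running_total = 35
35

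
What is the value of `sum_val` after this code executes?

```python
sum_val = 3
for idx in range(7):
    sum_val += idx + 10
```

Let's trace through this code step by step.

Initialize: sum_val = 3
Entering loop: for idx in range(7):

After execution: sum_val = 94
94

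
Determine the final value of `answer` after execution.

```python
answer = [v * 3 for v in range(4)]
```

Let's trace through this code step by step.

Initialize: answer = [v * 3 for v in range(4)]

After execution: answer = [0, 3, 6, 9]
[0, 3, 6, 9]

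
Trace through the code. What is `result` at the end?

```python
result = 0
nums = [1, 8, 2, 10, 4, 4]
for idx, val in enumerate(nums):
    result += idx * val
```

Let's trace through this code step by step.

Initialize: result = 0
Initialize: nums = [1, 8, 2, 10, 4, 4]
Entering loop: for idx, val in enumerate(nums):

After execution: result = 78
78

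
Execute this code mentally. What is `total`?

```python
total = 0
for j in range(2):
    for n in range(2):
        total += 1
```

Let's trace through this code step by step.

Initialize: total = 0
Entering loop: for j in range(2):

After execution: total = 4
4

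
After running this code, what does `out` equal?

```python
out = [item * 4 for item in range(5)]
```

Let's trace through this code step by step.

Initialize: out = [item * 4 for item in range(5)]

After execution: out = [0, 4, 8, 12, 16]
[0, 4, 8, 12, 16]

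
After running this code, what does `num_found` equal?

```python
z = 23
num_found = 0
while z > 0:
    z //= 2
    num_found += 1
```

Let's trace through this code step by step.

Initialize: z = 23
Initialize: num_found = 0
Entering loop: while z > 0:

After execution: num_found = 5
5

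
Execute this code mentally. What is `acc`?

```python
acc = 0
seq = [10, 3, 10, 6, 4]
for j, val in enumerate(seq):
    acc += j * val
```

Let's trace through this code step by step.

Initialize: acc = 0
Initialize: seq = [10, 3, 10, 6, 4]
Entering loop: for j, val in enumerate(seq):

After execution: acc = 57
57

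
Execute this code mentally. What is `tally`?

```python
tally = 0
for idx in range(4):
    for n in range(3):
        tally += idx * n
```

Let's trace through this code step by step.

Initialize: tally = 0
Entering loop: for idx in range(4):

After execution: tally = 18
18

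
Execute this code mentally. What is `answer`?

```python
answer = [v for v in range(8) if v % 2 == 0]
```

Let's trace through this code step by step.

Initialize: answer = [v for v in range(8) if v % 2 == 0]

After execution: answer = [0, 2, 4, 6]
[0, 2, 4, 6]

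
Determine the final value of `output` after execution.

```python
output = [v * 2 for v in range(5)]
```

Let's trace through this code step by step.

Initialize: output = [v * 2 for v in range(5)]

After execution: output = [0, 2, 4, 6, 8]
[0, 2, 4, 6, 8]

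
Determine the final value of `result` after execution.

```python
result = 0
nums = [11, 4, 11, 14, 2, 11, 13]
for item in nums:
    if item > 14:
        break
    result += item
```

Let's trace through this code step by step.

Initialize: result = 0
Initialize: nums = [11, 4, 11, 14, 2, 11, 13]
Entering loop: for item in nums:

After execution: result = 66
66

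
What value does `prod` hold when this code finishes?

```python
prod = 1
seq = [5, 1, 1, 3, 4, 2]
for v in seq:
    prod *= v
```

Let's trace through this code step by step.

Initialize: prod = 1
Initialize: seq = [5, 1, 1, 3, 4, 2]
Entering loop: for v in seq:

After execution: prod = 120
120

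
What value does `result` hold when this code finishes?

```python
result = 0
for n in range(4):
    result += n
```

Let's trace through this code step by step.

Initialize: result = 0
Entering loop: for n in range(4):

After execution: result = 6
6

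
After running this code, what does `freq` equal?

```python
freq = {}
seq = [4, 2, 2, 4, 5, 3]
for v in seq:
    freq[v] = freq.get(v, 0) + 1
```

Let's trace through this code step by step.

Initialize: freq = {}
Initialize: seq = [4, 2, 2, 4, 5, 3]
Entering loop: for v in seq:

After execution: freq = {4: 2, 2: 2, 5: 1, 3: 1}
{4: 2, 2: 2, 5: 1, 3: 1}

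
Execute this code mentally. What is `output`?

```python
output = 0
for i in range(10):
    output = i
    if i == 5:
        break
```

Let's trace through this code step by step.

Initialize: output = 0
Entering loop: for i in range(10):

After execution: output = 5
5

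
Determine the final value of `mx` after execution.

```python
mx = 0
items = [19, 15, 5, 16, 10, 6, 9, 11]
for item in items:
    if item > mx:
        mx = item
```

Let's trace through this code step by step.

Initialize: mx = 0
Initialize: items = [19, 15, 5, 16, 10, 6, 9, 11]
Entering loop: for item in items:

After execution: mx = 19
19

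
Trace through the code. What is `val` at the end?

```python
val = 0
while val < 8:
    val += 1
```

Let's trace through this code step by step.

Initialize: val = 0
Entering loop: while val < 8:

After execution: val = 8
8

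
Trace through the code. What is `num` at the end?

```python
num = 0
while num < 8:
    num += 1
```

Let's trace through this code step by step.

Initialize: num = 0
Entering loop: while num < 8:

After execution: num = 8
8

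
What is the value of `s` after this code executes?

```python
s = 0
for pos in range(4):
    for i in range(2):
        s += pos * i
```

Let's trace through this code step by step.

Initialize: s = 0
Entering loop: for pos in range(4):

After execution: s = 6
6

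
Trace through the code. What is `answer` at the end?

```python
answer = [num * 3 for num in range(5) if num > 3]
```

Let's trace through this code step by step.

Initialize: answer = [num * 3 for num in range(5) if num > 3]

After execution: answer = [12]
[12]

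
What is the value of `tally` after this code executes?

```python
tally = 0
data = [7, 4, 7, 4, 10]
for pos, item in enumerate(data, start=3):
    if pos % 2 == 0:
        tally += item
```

Let's trace through this code step by step.

Initialize: tally = 0
Initialize: data = [7, 4, 7, 4, 10]
Entering loop: for pos, item in enumerate(data, start=3):

After execution: tally = 8
8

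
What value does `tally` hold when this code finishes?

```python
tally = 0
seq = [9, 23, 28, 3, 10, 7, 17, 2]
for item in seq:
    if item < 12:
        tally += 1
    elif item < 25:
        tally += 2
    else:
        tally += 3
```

Let's trace through this code step by step.

Initialize: tally = 0
Initialize: seq = [9, 23, 28, 3, 10, 7, 17, 2]
Entering loop: for item in seq:

After execution: tally = 12
12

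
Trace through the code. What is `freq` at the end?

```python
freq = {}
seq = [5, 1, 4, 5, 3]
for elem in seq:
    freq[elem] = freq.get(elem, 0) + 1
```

Let's trace through this code step by step.

Initialize: freq = {}
Initialize: seq = [5, 1, 4, 5, 3]
Entering loop: for elem in seq:

After execution: freq = {5: 2, 1: 1, 4: 1, 3: 1}
{5: 2, 1: 1, 4: 1, 3: 1}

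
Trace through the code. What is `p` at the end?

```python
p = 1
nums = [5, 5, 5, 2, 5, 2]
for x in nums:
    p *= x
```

Let's trace through this code step by step.

Initialize: p = 1
Initialize: nums = [5, 5, 5, 2, 5, 2]
Entering loop: for x in nums:

After execution: p = 2500
2500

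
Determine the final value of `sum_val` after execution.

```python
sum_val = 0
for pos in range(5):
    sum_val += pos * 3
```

Let's trace through this code step by step.

Initialize: sum_val = 0
Entering loop: for pos in range(5):

After execution: sum_val = 30
30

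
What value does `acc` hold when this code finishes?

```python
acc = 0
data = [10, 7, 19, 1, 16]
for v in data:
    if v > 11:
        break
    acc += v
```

Let's trace through this code step by step.

Initialize: acc = 0
Initialize: data = [10, 7, 19, 1, 16]
Entering loop: for v in data:

After execution: acc = 17
17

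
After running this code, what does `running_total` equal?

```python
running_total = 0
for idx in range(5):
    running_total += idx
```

Let's trace through this code step by step.

Initialize: running_total = 0
Entering loop: for idx in range(5):

After execution: running_total = 10
10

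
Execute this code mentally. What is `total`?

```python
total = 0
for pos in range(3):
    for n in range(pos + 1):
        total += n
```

Let's trace through this code step by step.

Initialize: total = 0
Entering loop: for pos in range(3):

After execution: total = 4
4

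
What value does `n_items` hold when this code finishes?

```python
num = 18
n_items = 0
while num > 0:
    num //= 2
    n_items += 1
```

Let's trace through this code step by step.

Initialize: num = 18
Initialize: n_items = 0
Entering loop: while num > 0:

After execution: n_items = 5
5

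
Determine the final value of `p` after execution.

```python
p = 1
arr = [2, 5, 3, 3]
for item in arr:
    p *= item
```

Let's trace through this code step by step.

Initialize: p = 1
Initialize: arr = [2, 5, 3, 3]
Entering loop: for item in arr:

After execution: p = 90
90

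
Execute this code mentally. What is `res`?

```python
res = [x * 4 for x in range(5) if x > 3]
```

Let's trace through this code step by step.

Initialize: res = [x * 4 for x in range(5) if x > 3]

After execution: res = [16]
[16]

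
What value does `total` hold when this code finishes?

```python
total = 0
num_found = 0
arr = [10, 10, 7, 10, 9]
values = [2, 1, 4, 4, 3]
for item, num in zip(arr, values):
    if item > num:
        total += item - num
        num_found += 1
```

Let's trace through this code step by step.

Initialize: total = 0
Initialize: num_found = 0
Initialize: arr = [10, 10, 7, 10, 9]
Initialize: values = [2, 1, 4, 4, 3]
Entering loop: for item, num in zip(arr, values):

After execution: total = 32
32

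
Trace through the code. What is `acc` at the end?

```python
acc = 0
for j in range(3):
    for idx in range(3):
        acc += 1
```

Let's trace through this code step by step.

Initialize: acc = 0
Entering loop: for j in range(3):

After execution: acc = 9
9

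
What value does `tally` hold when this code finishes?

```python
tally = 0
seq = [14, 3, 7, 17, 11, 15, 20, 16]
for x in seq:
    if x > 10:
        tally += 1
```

Let's trace through this code step by step.

Initialize: tally = 0
Initialize: seq = [14, 3, 7, 17, 11, 15, 20, 16]
Entering loop: for x in seq:

After execution: tally = 6
6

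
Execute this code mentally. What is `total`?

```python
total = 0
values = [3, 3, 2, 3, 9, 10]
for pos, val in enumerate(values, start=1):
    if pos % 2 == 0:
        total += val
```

Let's trace through this code step by step.

Initialize: total = 0
Initialize: values = [3, 3, 2, 3, 9, 10]
Entering loop: for pos, val in enumerate(values, start=1):

After execution: total = 16
16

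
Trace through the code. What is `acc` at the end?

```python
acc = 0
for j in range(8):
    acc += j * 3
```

Let's trace through this code step by step.

Initialize: acc = 0
Entering loop: for j in range(8):

After execution: acc = 84
84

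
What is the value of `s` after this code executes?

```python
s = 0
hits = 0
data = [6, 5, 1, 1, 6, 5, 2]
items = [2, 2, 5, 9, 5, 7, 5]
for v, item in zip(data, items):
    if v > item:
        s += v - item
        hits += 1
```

Let's trace through this code step by step.

Initialize: s = 0
Initialize: hits = 0
Initialize: data = [6, 5, 1, 1, 6, 5, 2]
Initialize: items = [2, 2, 5, 9, 5, 7, 5]
Entering loop: for v, item in zip(data, items):

After execution: s = 8
8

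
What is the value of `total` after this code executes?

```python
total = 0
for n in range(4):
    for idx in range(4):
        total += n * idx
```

Let's trace through this code step by step.

Initialize: total = 0
Entering loop: for n in range(4):

After execution: total = 36
36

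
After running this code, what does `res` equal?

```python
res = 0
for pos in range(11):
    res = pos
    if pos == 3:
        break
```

Let's trace through this code step by step.

Initialize: res = 0
Entering loop: for pos in range(11):

After execution: res = 3
3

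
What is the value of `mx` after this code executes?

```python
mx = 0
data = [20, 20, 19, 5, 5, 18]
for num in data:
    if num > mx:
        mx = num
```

Let's trace through this code step by step.

Initialize: mx = 0
Initialize: data = [20, 20, 19, 5, 5, 18]
Entering loop: for num in data:

After execution: mx = 20
20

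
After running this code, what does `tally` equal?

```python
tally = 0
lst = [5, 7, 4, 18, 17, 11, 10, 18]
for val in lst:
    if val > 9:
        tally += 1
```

Let's trace through this code step by step.

Initialize: tally = 0
Initialize: lst = [5, 7, 4, 18, 17, 11, 10, 18]
Entering loop: for val in lst:

After execution: tally = 5
5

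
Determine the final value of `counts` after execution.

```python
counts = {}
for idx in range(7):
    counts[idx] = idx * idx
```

Let's trace through this code step by step.

Initialize: counts = {}
Entering loop: for idx in range(7):

After execution: counts = {0: 0, 1: 1, 2: 4, 3: 9, 4: 16, 5: 25, 6: 36}
{0: 0, 1: 1, 2: 4, 3: 9, 4: 16, 5: 25, 6: 36}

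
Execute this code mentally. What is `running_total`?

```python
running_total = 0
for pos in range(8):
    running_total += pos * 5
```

Let's trace through this code step by step.

Initialize: running_total = 0
Entering loop: for pos in range(8):

After execution: running_total = 140
140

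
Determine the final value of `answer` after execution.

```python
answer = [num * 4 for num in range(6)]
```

Let's trace through this code step by step.

Initialize: answer = [num * 4 for num in range(6)]

After execution: answer = [0, 4, 8, 12, 16, 20]
[0, 4, 8, 12, 16, 20]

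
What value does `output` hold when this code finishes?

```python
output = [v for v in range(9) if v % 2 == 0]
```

Let's trace through this code step by step.

Initialize: output = [v for v in range(9) if v % 2 == 0]

After execution: output = [0, 2, 4, 6, 8]
[0, 2, 4, 6, 8]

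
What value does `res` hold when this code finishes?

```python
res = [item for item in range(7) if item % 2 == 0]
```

Let's trace through this code step by step.

Initialize: res = [item for item in range(7) if item % 2 == 0]

After execution: res = [0, 2, 4, 6]
[0, 2, 4, 6]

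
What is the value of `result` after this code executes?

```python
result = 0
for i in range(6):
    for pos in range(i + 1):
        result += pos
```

Let's trace through this code step by step.

Initialize: result = 0
Entering loop: for i in range(6):

After execution: result = 35
35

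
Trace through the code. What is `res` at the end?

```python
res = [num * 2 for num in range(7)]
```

Let's trace through this code step by step.

Initialize: res = [num * 2 for num in range(7)]

After execution: res = [0, 2, 4, 6, 8, 10, 12]
[0, 2, 4, 6, 8, 10, 12]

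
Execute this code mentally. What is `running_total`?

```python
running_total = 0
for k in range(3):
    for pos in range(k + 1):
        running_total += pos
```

Let's trace through this code step by step.

Initialize: running_total = 0
Entering loop: for k in range(3):

After execution: running_total = 4
4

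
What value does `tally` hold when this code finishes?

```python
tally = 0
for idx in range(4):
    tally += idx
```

Let's trace through this code step by step.

Initialize: tally = 0
Entering loop: for idx in range(4):

After execution: tally = 6
6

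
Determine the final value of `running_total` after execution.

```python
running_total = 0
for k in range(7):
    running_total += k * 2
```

Let's trace through this code step by step.

Initialize: running_total = 0
Entering loop: for k in range(7):

After execution: running_total = 42
42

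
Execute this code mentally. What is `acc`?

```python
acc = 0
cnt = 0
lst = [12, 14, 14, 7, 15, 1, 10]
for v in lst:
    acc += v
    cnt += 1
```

Let's trace through this code step by step.

Initialize: acc = 0
Initialize: cnt = 0
Initialize: lst = [12, 14, 14, 7, 15, 1, 10]
Entering loop: for v in lst:

After execution: acc = 73
73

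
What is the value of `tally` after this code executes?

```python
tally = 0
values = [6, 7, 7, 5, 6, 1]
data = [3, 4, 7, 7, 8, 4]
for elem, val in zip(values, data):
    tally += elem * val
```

Let's trace through this code step by step.

Initialize: tally = 0
Initialize: values = [6, 7, 7, 5, 6, 1]
Initialize: data = [3, 4, 7, 7, 8, 4]
Entering loop: for elem, val in zip(values, data):

After execution: tally = 182
182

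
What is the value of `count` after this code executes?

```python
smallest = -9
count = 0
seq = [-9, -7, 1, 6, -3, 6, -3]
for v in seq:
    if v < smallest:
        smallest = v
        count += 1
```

Let's trace through this code step by step.

Initialize: smallest = -9
Initialize: count = 0
Initialize: seq = [-9, -7, 1, 6, -3, 6, -3]
Entering loop: for v in seq:

After execution: count = 0
0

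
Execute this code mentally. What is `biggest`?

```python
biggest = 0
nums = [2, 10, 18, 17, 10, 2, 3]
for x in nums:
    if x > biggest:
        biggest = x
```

Let's trace through this code step by step.

Initialize: biggest = 0
Initialize: nums = [2, 10, 18, 17, 10, 2, 3]
Entering loop: for x in nums:

After execution: biggest = 18
18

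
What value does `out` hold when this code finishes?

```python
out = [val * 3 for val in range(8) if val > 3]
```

Let's trace through this code step by step.

Initialize: out = [val * 3 for val in range(8) if val > 3]

After execution: out = [12, 15, 18, 21]
[12, 15, 18, 21]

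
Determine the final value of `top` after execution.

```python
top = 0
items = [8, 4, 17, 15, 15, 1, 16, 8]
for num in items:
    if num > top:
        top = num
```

Let's trace through this code step by step.

Initialize: top = 0
Initialize: items = [8, 4, 17, 15, 15, 1, 16, 8]
Entering loop: for num in items:

After execution: top = 17
17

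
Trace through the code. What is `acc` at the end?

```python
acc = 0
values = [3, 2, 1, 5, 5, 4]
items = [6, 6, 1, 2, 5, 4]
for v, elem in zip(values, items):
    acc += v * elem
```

Let's trace through this code step by step.

Initialize: acc = 0
Initialize: values = [3, 2, 1, 5, 5, 4]
Initialize: items = [6, 6, 1, 2, 5, 4]
Entering loop: for v, elem in zip(values, items):

After execution: acc = 82
82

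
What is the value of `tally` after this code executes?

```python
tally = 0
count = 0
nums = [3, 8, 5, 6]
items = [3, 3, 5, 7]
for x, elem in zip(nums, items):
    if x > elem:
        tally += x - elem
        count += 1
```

Let's trace through this code step by step.

Initialize: tally = 0
Initialize: count = 0
Initialize: nums = [3, 8, 5, 6]
Initialize: items = [3, 3, 5, 7]
Entering loop: for x, elem in zip(nums, items):

After execution: tally = 5
5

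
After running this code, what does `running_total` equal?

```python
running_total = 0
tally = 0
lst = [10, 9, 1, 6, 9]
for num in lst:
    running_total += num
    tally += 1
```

Let's trace through this code step by step.

Initialize: running_total = 0
Initialize: tally = 0
Initialize: lst = [10, 9, 1, 6, 9]
Entering loop: for num in lst:

After execution: running_total = 35
35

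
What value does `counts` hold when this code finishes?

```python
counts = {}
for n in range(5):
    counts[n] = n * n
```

Let's trace through this code step by step.

Initialize: counts = {}
Entering loop: for n in range(5):

After execution: counts = {0: 0, 1: 1, 2: 4, 3: 9, 4: 16}
{0: 0, 1: 1, 2: 4, 3: 9, 4: 16}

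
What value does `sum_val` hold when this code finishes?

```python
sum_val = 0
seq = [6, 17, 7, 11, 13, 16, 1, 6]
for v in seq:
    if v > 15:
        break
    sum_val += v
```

Let's trace through this code step by step.

Initialize: sum_val = 0
Initialize: seq = [6, 17, 7, 11, 13, 16, 1, 6]
Entering loop: for v in seq:

After execution: sum_val = 6
6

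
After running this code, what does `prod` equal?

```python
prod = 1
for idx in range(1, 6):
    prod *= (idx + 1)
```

Let's trace through this code step by step.

Initialize: prod = 1
Entering loop: for idx in range(1, 6):

After execution: prod = 720
720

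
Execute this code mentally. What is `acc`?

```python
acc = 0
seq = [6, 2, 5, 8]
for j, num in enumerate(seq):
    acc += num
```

Let's trace through this code step by step.

Initialize: acc = 0
Initialize: seq = [6, 2, 5, 8]
Entering loop: for j, num in enumerate(seq):

After execution: acc = 21
21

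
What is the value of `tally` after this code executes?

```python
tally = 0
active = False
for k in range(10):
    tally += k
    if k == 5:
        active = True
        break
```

Let's trace through this code step by step.

Initialize: tally = 0
Initialize: active = False
Entering loop: for k in range(10):

After execution: tally = 15
15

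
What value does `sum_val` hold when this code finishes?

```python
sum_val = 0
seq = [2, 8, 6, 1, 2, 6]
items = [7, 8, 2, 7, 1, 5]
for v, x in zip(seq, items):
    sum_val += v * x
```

Let's trace through this code step by step.

Initialize: sum_val = 0
Initialize: seq = [2, 8, 6, 1, 2, 6]
Initialize: items = [7, 8, 2, 7, 1, 5]
Entering loop: for v, x in zip(seq, items):

After execution: sum_val = 129
129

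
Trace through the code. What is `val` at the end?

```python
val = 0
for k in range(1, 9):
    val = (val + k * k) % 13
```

Let's trace through this code step by step.

Initialize: val = 0
Entering loop: for k in range(1, 9):

After execution: val = 9
9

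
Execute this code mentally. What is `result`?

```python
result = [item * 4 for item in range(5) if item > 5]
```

Let's trace through this code step by step.

Initialize: result = [item * 4 for item in range(5) if item > 5]

After execution: result = []
[]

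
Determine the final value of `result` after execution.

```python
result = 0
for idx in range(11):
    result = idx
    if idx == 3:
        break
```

Let's trace through this code step by step.

Initialize: result = 0
Entering loop: for idx in range(11):

After execution: result = 3
3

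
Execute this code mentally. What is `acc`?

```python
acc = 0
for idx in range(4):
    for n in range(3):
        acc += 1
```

Let's trace through this code step by step.

Initialize: acc = 0
Entering loop: for idx in range(4):

After execution: acc = 12
12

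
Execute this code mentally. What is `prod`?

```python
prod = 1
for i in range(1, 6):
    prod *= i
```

Let's trace through this code step by step.

Initialize: prod = 1
Entering loop: for i in range(1, 6):

After execution: prod = 120
120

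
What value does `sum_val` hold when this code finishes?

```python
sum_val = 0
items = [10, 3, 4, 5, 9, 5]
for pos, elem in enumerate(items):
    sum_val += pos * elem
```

Let's trace through this code step by step.

Initialize: sum_val = 0
Initialize: items = [10, 3, 4, 5, 9, 5]
Entering loop: for pos, elem in enumerate(items):

After execution: sum_val = 87
87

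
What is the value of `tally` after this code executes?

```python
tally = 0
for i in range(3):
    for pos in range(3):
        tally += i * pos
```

Let's trace through this code step by step.

Initialize: tally = 0
Entering loop: for i in range(3):

After execution: tally = 9
9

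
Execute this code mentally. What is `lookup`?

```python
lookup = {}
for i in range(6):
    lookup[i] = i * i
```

Let's trace through this code step by step.

Initialize: lookup = {}
Entering loop: for i in range(6):

After execution: lookup = {0: 0, 1: 1, 2: 4, 3: 9, 4: 16, 5: 25}
{0: 0, 1: 1, 2: 4, 3: 9, 4: 16, 5: 25}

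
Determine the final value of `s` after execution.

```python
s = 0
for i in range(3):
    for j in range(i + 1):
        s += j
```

Let's trace through this code step by step.

Initialize: s = 0
Entering loop: for i in range(3):

After execution: s = 4
4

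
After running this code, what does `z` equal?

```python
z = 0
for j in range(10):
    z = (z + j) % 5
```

Let's trace through this code step by step.

Initialize: z = 0
Entering loop: for j in range(10):

After execution: z = 0
0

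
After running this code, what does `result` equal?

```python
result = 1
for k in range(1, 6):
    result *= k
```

Let's trace through this code step by step.

Initialize: result = 1
Entering loop: for k in range(1, 6):

After execution: result = 120
120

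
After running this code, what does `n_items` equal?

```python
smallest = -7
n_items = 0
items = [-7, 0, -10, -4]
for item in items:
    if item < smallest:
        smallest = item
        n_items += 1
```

Let's trace through this code step by step.

Initialize: smallest = -7
Initialize: n_items = 0
Initialize: items = [-7, 0, -10, -4]
Entering loop: for item in items:

After execution: n_items = 1
1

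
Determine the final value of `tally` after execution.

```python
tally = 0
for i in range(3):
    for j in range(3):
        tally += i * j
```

Let's trace through this code step by step.

Initialize: tally = 0
Entering loop: for i in range(3):

After execution: tally = 9
9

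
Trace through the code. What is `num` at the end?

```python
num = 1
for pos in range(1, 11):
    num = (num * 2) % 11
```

Let's trace through this code step by step.

Initialize: num = 1
Entering loop: for pos in range(1, 11):

After execution: num = 1
1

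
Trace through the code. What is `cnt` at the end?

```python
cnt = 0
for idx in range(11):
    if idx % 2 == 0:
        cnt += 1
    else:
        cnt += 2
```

Let's trace through this code step by step.

Initialize: cnt = 0
Entering loop: for idx in range(11):

After execution: cnt = 16
16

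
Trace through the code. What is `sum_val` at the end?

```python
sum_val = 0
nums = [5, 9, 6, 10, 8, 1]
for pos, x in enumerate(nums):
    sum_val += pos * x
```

Let's trace through this code step by step.

Initialize: sum_val = 0
Initialize: nums = [5, 9, 6, 10, 8, 1]
Entering loop: for pos, x in enumerate(nums):

After execution: sum_val = 88
88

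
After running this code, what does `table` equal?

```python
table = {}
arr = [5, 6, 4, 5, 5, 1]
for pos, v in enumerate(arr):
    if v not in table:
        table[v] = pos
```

Let's trace through this code step by step.

Initialize: table = {}
Initialize: arr = [5, 6, 4, 5, 5, 1]
Entering loop: for pos, v in enumerate(arr):

After execution: table = {5: 0, 6: 1, 4: 2, 1: 5}
{5: 0, 6: 1, 4: 2, 1: 5}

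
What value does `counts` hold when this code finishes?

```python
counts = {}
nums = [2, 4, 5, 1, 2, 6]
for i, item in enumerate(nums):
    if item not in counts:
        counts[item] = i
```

Let's trace through this code step by step.

Initialize: counts = {}
Initialize: nums = [2, 4, 5, 1, 2, 6]
Entering loop: for i, item in enumerate(nums):

After execution: counts = {2: 0, 4: 1, 5: 2, 1: 3, 6: 5}
{2: 0, 4: 1, 5: 2, 1: 3, 6: 5}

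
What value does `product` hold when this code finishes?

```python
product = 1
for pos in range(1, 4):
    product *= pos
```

Let's trace through this code step by step.

Initialize: product = 1
Entering loop: for pos in range(1, 4):

After execution: product = 6
6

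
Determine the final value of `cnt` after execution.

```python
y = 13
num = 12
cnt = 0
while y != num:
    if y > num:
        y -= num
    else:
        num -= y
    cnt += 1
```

Let's trace through this code step by step.

Initialize: y = 13
Initialize: num = 12
Initialize: cnt = 0
Entering loop: while y != num:

After execution: cnt = 12
12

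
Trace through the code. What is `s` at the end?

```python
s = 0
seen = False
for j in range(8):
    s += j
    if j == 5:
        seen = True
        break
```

Let's trace through this code step by step.

Initialize: s = 0
Initialize: seen = False
Entering loop: for j in range(8):

After execution: s = 15
15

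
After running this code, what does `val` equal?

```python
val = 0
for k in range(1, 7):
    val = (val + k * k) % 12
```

Let's trace through this code step by step.

Initialize: val = 0
Entering loop: for k in range(1, 7):

After execution: val = 7
7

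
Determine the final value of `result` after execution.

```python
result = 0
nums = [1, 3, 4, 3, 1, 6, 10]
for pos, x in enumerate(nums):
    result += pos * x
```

Let's trace through this code step by step.

Initialize: result = 0
Initialize: nums = [1, 3, 4, 3, 1, 6, 10]
Entering loop: for pos, x in enumerate(nums):

After execution: result = 114
114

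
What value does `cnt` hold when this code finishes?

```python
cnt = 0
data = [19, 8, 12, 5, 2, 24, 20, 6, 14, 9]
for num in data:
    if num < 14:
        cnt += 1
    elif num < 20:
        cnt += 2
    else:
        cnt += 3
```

Let's trace through this code step by step.

Initialize: cnt = 0
Initialize: data = [19, 8, 12, 5, 2, 24, 20, 6, 14, 9]
Entering loop: for num in data:

After execution: cnt = 16
16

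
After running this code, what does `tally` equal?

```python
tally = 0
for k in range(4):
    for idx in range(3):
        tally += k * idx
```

Let's trace through this code step by step.

Initialize: tally = 0
Entering loop: for k in range(4):

After execution: tally = 18
18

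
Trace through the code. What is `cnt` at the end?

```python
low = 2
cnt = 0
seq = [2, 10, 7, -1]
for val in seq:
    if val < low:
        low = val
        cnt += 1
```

Let's trace through this code step by step.

Initialize: low = 2
Initialize: cnt = 0
Initialize: seq = [2, 10, 7, -1]
Entering loop: for val in seq:

After execution: cnt = 1
1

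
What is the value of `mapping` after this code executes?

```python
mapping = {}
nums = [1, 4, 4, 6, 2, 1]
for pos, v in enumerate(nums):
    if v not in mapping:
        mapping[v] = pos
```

Let's trace through this code step by step.

Initialize: mapping = {}
Initialize: nums = [1, 4, 4, 6, 2, 1]
Entering loop: for pos, v in enumerate(nums):

After execution: mapping = {1: 0, 4: 1, 6: 3, 2: 4}
{1: 0, 4: 1, 6: 3, 2: 4}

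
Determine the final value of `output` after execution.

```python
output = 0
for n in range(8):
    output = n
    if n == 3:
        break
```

Let's trace through this code step by step.

Initialize: output = 0
Entering loop: for n in range(8):

After execution: output = 3
3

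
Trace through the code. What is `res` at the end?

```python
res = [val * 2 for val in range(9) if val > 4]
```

Let's trace through this code step by step.

Initialize: res = [val * 2 for val in range(9) if val > 4]

After execution: res = [10, 12, 14, 16]
[10, 12, 14, 16]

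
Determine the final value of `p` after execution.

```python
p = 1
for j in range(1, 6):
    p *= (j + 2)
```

Let's trace through this code step by step.

Initialize: p = 1
Entering loop: for j in range(1, 6):

After execution: p = 2520
2520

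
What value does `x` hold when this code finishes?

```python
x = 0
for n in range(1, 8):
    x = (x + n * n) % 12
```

Let's trace through this code step by step.

Initialize: x = 0
Entering loop: for n in range(1, 8):

After execution: x = 8
8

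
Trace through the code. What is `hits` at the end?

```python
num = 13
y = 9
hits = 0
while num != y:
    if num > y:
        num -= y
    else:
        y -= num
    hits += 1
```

Let's trace through this code step by step.

Initialize: num = 13
Initialize: y = 9
Initialize: hits = 0
Entering loop: while num != y:

After execution: hits = 6
6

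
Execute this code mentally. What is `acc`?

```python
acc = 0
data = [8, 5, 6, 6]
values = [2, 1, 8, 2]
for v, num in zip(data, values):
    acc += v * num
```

Let's trace through this code step by step.

Initialize: acc = 0
Initialize: data = [8, 5, 6, 6]
Initialize: values = [2, 1, 8, 2]
Entering loop: for v, num in zip(data, values):

After execution: acc = 81
81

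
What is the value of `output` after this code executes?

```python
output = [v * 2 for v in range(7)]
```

Let's trace through this code step by step.

Initialize: output = [v * 2 for v in range(7)]

After execution: output = [0, 2, 4, 6, 8, 10, 12]
[0, 2, 4, 6, 8, 10, 12]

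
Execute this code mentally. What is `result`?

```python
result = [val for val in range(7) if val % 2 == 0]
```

Let's trace through this code step by step.

Initialize: result = [val for val in range(7) if val % 2 == 0]

After execution: result = [0, 2, 4, 6]
[0, 2, 4, 6]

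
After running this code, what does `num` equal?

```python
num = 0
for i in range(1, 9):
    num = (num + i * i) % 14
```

Let's trace through this code step by step.

Initialize: num = 0
Entering loop: for i in range(1, 9):

After execution: num = 8
8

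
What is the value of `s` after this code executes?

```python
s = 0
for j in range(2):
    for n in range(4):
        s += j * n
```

Let's trace through this code step by step.

Initialize: s = 0
Entering loop: for j in range(2):

After execution: s = 6
6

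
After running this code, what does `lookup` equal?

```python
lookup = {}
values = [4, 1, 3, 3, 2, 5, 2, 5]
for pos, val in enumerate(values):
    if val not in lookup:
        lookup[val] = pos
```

Let's trace through this code step by step.

Initialize: lookup = {}
Initialize: values = [4, 1, 3, 3, 2, 5, 2, 5]
Entering loop: for pos, val in enumerate(values):

After execution: lookup = {4: 0, 1: 1, 3: 2, 2: 4, 5: 5}
{4: 0, 1: 1, 3: 2, 2: 4, 5: 5}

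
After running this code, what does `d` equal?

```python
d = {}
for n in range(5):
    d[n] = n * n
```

Let's trace through this code step by step.

Initialize: d = {}
Entering loop: for n in range(5):

After execution: d = {0: 0, 1: 1, 2: 4, 3: 9, 4: 16}
{0: 0, 1: 1, 2: 4, 3: 9, 4: 16}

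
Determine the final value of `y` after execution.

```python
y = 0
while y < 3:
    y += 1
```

Let's trace through this code step by step.

Initialize: y = 0
Entering loop: while y < 3:

After execution: y = 3
3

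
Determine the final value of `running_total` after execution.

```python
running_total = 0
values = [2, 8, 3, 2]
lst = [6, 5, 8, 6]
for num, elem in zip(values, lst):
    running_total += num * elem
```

Let's trace through this code step by step.

Initialize: running_total = 0
Initialize: values = [2, 8, 3, 2]
Initialize: lst = [6, 5, 8, 6]
Entering loop: for num, elem in zip(values, lst):

After execution: running_total = 88
88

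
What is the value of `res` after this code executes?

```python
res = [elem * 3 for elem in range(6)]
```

Let's trace through this code step by step.

Initialize: res = [elem * 3 for elem in range(6)]

After execution: res = [0, 3, 6, 9, 12, 15]
[0, 3, 6, 9, 12, 15]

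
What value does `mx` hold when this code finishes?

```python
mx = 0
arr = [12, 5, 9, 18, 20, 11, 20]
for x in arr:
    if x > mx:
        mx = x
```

Let's trace through this code step by step.

Initialize: mx = 0
Initialize: arr = [12, 5, 9, 18, 20, 11, 20]
Entering loop: for x in arr:

After execution: mx = 20
20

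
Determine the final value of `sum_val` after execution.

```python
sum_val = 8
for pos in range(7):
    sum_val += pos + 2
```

Let's trace through this code step by step.

Initialize: sum_val = 8
Entering loop: for pos in range(7):

After execution: sum_val = 43
43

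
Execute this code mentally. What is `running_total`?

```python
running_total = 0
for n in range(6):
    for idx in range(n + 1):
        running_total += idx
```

Let's trace through this code step by step.

Initialize: running_total = 0
Entering loop: for n in range(6):

After execution: running_total = 35
35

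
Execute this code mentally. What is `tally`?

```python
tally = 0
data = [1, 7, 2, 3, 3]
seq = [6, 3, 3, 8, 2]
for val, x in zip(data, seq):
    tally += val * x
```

Let's trace through this code step by step.

Initialize: tally = 0
Initialize: data = [1, 7, 2, 3, 3]
Initialize: seq = [6, 3, 3, 8, 2]
Entering loop: for val, x in zip(data, seq):

After execution: tally = 63
63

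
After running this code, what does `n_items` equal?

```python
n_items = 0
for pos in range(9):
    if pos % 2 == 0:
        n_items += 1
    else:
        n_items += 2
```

Let's trace through this code step by step.

Initialize: n_items = 0
Entering loop: for pos in range(9):

After execution: n_items = 13
13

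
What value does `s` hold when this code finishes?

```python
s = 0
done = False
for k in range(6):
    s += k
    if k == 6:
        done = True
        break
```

Let's trace through this code step by step.

Initialize: s = 0
Initialize: done = False
Entering loop: for k in range(6):

After execution: s = 15
15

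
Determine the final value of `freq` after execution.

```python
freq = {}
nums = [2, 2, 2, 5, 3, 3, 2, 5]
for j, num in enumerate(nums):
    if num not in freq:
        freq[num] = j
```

Let's trace through this code step by step.

Initialize: freq = {}
Initialize: nums = [2, 2, 2, 5, 3, 3, 2, 5]
Entering loop: for j, num in enumerate(nums):

After execution: freq = {2: 0, 5: 3, 3: 4}
{2: 0, 5: 3, 3: 4}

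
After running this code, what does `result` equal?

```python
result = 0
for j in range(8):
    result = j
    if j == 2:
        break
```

Let's trace through this code step by step.

Initialize: result = 0
Entering loop: for j in range(8):

After execution: result = 2
2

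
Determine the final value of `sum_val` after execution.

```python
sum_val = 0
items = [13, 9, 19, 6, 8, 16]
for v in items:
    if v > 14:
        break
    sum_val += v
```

Let's trace through this code step by step.

Initialize: sum_val = 0
Initialize: items = [13, 9, 19, 6, 8, 16]
Entering loop: for v in items:

After execution: sum_val = 22
22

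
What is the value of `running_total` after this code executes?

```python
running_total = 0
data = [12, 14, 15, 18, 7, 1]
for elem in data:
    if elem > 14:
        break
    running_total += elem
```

Let's trace through this code step by step.

Initialize: running_total = 0
Initialize: data = [12, 14, 15, 18, 7, 1]
Entering loop: for elem in data:

After execution: running_total = 26
26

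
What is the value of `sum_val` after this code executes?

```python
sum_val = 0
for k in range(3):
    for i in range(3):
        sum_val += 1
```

Let's trace through this code step by step.

Initialize: sum_val = 0
Entering loop: for k in range(3):

After execution: sum_val = 9
9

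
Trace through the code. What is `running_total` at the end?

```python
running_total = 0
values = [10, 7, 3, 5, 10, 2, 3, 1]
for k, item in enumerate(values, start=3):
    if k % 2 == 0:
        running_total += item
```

Let's trace through this code step by step.

Initialize: running_total = 0
Initialize: values = [10, 7, 3, 5, 10, 2, 3, 1]
Entering loop: for k, item in enumerate(values, start=3):

After execution: running_total = 15
15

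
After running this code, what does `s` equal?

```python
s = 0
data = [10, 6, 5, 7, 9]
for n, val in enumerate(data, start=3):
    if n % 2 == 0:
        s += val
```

Let's trace through this code step by step.

Initialize: s = 0
Initialize: data = [10, 6, 5, 7, 9]
Entering loop: for n, val in enumerate(data, start=3):

After execution: s = 13
13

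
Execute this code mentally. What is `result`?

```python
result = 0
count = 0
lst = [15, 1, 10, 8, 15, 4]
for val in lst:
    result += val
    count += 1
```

Let's trace through this code step by step.

Initialize: result = 0
Initialize: count = 0
Initialize: lst = [15, 1, 10, 8, 15, 4]
Entering loop: for val in lst:

After execution: result = 53
53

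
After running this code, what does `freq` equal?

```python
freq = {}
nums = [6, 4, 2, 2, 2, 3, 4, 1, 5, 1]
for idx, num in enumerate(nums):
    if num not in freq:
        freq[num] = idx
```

Let's trace through this code step by step.

Initialize: freq = {}
Initialize: nums = [6, 4, 2, 2, 2, 3, 4, 1, 5, 1]
Entering loop: for idx, num in enumerate(nums):

After execution: freq = {6: 0, 4: 1, 2: 2, 3: 5, 1: 7, 5: 8}
{6: 0, 4: 1, 2: 2, 3: 5, 1: 7, 5: 8}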